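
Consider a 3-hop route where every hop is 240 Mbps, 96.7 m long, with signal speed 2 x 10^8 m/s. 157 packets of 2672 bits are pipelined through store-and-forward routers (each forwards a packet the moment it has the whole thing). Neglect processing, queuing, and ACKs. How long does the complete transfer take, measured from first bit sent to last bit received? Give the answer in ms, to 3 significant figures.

1.77 ms

Per-hop transmission t_tx = L/R = 2672/240000000 = 0.0111333 ms.
Per-hop propagation t_prop = 96.7/200000000 = 0.0004835 ms.
Pipeline fill: first packet needs 3·t_tx to clear all hops; remaining 156 packets each add one t_tx.
Total = (3+157-1)·t_tx + 3·t_prop = 159·0.0111333 + 3·0.0004835 = 1.77 ms.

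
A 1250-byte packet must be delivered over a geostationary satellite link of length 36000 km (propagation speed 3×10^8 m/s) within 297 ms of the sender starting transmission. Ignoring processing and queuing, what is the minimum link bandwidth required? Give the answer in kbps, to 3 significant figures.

L = 10000 bits.
Propagation delay = 36000000 / 300000000 = 120 ms.
Transmission budget = 297 − 120 = 177 ms.
R ≥ L / t_tx = 10000 bits / 0.177 s = 56.5 kbps.

56.5 kbps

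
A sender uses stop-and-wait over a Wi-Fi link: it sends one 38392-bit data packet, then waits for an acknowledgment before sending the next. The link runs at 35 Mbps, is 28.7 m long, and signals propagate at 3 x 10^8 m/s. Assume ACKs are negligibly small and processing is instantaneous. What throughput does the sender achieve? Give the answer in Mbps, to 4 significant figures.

34.99 Mbps

t_tx = L/R = 38392/35000000 = 0.00109691 s.
t_prop = 28.7/300000000 = 9.56667e-08 s; RTT = 1.91333e-07 s.
Cycle = t_tx + RTT = 0.00109711 s.
Throughput = L / cycle = 38392 / 0.00109711 = 34.99 Mbps.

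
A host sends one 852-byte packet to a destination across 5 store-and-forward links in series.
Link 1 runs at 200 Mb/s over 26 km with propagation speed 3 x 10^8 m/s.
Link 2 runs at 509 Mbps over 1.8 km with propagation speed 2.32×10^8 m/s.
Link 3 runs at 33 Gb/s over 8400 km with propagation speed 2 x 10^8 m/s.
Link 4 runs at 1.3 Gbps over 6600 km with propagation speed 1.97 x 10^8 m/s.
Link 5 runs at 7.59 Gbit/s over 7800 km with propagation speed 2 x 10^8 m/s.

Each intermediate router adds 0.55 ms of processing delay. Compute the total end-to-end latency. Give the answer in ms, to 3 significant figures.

117 ms

L = 852 × 8 = 6816 bits.
Transmission delays (L/R per hop): 0.03408, 0.013391, 0.000206545, 0.00524308, 0.000898024 ms; sum = 0.0538186 ms.
Propagation delays (d/s per hop): 0.0866667, 0.00775862, 42, 33.5025, 39 ms; sum = 114.597 ms.
Processing at 4 router(s): 4 × 0.55 ms = 2.2 ms.
End-to-end = 117 ms.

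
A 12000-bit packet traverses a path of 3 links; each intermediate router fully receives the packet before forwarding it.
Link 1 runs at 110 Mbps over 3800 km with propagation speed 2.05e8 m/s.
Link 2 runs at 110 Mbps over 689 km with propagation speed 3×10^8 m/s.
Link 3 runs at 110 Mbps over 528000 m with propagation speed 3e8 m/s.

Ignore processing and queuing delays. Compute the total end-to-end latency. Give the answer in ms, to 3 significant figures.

22.9 ms

Transmission delay per hop = L/R = 12000/110000000 = 0.109091 ms; 3 hops → 0.327273 ms.
Propagation delays (d/s per hop): 18.5366, 2.29667, 1.76 ms; sum = 22.5933 ms.
End-to-end = 22.9 ms.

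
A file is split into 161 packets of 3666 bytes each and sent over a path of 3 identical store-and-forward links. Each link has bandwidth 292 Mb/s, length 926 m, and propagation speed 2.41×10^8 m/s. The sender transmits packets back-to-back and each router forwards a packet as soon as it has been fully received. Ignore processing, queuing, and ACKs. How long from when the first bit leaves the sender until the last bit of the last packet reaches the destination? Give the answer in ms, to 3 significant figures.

Per-hop transmission t_tx = L/R = 29328/292000000 = 0.100438 ms.
Per-hop propagation t_prop = 926/241000000 = 0.00384232 ms.
Pipeline fill: first packet needs 3·t_tx to clear all hops; remaining 160 packets each add one t_tx.
Total = (3+161-1)·t_tx + 3·t_prop = 163·0.100438 + 3·0.00384232 = 16.4 ms.

16.4 ms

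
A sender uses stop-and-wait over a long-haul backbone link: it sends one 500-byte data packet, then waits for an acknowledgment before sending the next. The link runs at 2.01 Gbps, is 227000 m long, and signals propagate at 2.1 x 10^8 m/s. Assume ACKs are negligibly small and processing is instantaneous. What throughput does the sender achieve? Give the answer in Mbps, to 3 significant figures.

t_tx = L/R = 4000/2.01e+09 = 1.99005e-06 s.
t_prop = 227000/210000000 = 0.00108095 s; RTT = 0.0021619 s.
Cycle = t_tx + RTT = 0.00216389 s.
Throughput = L / cycle = 4000 / 0.00216389 = 1.85 Mbps.

1.85 Mbps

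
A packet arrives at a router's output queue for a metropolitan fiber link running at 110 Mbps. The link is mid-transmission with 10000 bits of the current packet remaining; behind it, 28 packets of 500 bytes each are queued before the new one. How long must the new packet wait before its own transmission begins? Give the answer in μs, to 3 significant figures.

1110 μs

Each queued packet: L/R = 4000/110000000 = 36.3636 μs.
28 queued → 1018.18 μs.
Plus remaining 10000 bits of current packet: 90.9091 μs.
Queuing delay = 1110 μs.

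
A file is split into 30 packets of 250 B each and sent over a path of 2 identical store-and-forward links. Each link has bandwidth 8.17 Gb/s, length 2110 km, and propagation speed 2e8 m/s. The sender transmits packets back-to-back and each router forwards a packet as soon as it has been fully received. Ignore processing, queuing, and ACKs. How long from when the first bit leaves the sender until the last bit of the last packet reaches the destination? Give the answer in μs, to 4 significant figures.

21110 μs

Per-hop transmission t_tx = L/R = 2000/8170000000 = 0.244798 μs.
Per-hop propagation t_prop = 2110000/200000000 = 10550 μs.
Pipeline fill: first packet needs 2·t_tx to clear all hops; remaining 29 packets each add one t_tx.
Total = (2+30-1)·t_tx + 2·t_prop = 31·0.244798 + 2·10550 = 21110 μs.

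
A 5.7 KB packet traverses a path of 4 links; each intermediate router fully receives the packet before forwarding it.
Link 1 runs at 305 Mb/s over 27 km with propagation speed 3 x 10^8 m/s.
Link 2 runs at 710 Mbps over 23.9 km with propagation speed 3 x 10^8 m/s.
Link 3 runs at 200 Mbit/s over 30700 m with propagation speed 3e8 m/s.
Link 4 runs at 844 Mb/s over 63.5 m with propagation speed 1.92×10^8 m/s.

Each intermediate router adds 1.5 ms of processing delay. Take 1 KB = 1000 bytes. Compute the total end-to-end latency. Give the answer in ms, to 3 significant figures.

5.27 ms

L = 45600 bits.
Transmission delays (L/R per hop): 0.149508, 0.0642254, 0.228, 0.0540284 ms; sum = 0.495762 ms.
Propagation delays (d/s per hop): 0.09, 0.0796667, 0.102333, 0.000330729 ms; sum = 0.272331 ms.
Processing at 3 router(s): 3 × 1.5 ms = 4.5 ms.
End-to-end = 5.27 ms.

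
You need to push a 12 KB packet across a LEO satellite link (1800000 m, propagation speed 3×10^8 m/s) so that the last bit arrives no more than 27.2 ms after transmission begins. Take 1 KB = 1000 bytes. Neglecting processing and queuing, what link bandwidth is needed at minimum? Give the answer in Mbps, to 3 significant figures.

L = 96000 bits.
Propagation delay = 1800000 / 300000000 = 6 ms.
Transmission budget = 27.2 − 6 = 21.2 ms.
R ≥ L / t_tx = 96000 bits / 0.0212 s = 4.53 Mbps.

4.53 Mbps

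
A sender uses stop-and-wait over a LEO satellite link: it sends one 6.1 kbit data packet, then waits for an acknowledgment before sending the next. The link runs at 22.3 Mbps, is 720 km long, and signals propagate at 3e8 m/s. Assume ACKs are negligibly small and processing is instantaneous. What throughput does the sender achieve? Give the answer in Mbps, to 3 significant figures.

t_tx = L/R = 6100/22300000 = 0.000273543 s.
t_prop = 720000/300000000 = 0.0024 s; RTT = 0.0048 s.
Cycle = t_tx + RTT = 0.00507354 s.
Throughput = L / cycle = 6100 / 0.00507354 = 1.20 Mbps.

1.20 Mbps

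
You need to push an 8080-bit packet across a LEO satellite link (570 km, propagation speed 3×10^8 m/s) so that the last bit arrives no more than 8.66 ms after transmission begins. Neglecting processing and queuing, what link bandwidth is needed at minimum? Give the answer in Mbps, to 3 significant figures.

1.20 Mbps

Propagation delay = 570000 / 300000000 = 1.9 ms.
Transmission budget = 8.66 − 1.9 = 6.76 ms.
R ≥ L / t_tx = 8080 bits / 0.00676 s = 1.20 Mbps.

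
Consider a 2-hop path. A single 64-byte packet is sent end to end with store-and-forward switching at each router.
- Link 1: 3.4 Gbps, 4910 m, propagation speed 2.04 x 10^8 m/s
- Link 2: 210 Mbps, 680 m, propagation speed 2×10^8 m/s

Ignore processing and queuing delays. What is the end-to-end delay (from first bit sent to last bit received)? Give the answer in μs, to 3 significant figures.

30.1 μs

L = 64 × 8 = 512 bits.
Transmission delays (L/R per hop): 0.150588, 2.4381 μs; sum = 2.58868 μs.
Propagation delays (d/s per hop): 24.0686, 3.4 μs; sum = 27.4686 μs.
End-to-end = 30.1 μs.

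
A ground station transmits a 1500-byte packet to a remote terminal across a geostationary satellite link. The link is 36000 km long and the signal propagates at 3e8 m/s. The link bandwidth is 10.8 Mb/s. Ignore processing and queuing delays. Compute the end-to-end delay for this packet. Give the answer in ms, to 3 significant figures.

121 ms

L = 1500 × 8 = 12000 bits.
Transmission delay = L/R = 12000 / 10800000 = 1.11111 ms.
Propagation delay = d/s = 36000000 m / 300000000 m/s = 120 ms.
Total = 121 ms.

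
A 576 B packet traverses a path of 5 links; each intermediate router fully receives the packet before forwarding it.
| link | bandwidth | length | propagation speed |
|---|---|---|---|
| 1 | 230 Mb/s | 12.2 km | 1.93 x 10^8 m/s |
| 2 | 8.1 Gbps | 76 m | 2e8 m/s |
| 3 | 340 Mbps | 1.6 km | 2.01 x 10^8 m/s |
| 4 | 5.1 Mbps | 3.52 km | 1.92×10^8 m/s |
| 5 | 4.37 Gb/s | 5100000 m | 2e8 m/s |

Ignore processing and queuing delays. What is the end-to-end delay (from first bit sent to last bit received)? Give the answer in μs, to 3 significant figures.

26500 μs

L = 576 × 8 = 4608 bits.
Transmission delays (L/R per hop): 20.0348, 0.568889, 13.5529, 903.529, 1.05446 μs; sum = 938.74 μs.
Propagation delays (d/s per hop): 63.2124, 0.38, 7.9602, 18.3333, 25500 μs; sum = 25589.9 μs.
End-to-end = 26500 μs.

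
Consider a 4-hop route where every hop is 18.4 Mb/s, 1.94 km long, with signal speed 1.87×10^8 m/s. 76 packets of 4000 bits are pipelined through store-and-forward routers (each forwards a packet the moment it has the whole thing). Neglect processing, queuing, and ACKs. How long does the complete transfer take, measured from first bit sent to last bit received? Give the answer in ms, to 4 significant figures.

17.22 ms

Per-hop transmission t_tx = L/R = 4000/18400000 = 0.217391 ms.
Per-hop propagation t_prop = 1940/187000000 = 0.0103743 ms.
Pipeline fill: first packet needs 4·t_tx to clear all hops; remaining 75 packets each add one t_tx.
Total = (4+76-1)·t_tx + 4·t_prop = 79·0.217391 + 4·0.0103743 = 17.22 ms.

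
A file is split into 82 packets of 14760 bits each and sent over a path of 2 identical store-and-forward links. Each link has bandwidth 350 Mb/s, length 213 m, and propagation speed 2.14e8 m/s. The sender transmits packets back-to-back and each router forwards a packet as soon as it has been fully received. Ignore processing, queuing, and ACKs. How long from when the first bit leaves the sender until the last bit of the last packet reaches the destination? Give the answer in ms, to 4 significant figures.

3.502 ms

Per-hop transmission t_tx = L/R = 14760/350000000 = 0.0421714 ms.
Per-hop propagation t_prop = 213/214000000 = 0.000995327 ms.
Pipeline fill: first packet needs 2·t_tx to clear all hops; remaining 81 packets each add one t_tx.
Total = (2+82-1)·t_tx + 2·t_prop = 83·0.0421714 + 2·0.000995327 = 3.502 ms.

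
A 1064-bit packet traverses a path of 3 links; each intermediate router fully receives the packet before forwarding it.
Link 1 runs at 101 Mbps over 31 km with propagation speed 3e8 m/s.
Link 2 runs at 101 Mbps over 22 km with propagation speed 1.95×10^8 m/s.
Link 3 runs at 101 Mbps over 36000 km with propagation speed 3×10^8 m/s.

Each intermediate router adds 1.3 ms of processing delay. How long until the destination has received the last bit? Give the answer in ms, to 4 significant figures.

Transmission delay per hop = L/R = 1064/101000000 = 0.0105347 ms; 3 hops → 0.031604 ms.
Propagation delays (d/s per hop): 0.103333, 0.112821, 120 ms; sum = 120.216 ms.
Processing at 2 router(s): 2 × 1.3 ms = 2.6 ms.
End-to-end = 122.8 ms.

122.8 ms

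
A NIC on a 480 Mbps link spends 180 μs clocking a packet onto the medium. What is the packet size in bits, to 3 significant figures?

L = R × t_tx = 480000000 b/s × 0.00018 s = 86400 bits.

86400 bits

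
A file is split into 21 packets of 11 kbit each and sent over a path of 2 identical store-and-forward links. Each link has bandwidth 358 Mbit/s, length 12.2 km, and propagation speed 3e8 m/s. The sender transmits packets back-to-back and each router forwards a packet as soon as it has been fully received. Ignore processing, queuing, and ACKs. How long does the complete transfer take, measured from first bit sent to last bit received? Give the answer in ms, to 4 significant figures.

0.7573 ms

Per-hop transmission t_tx = L/R = 11000/358000000 = 0.0307263 ms.
Per-hop propagation t_prop = 12200/300000000 = 0.0406667 ms.
Pipeline fill: first packet needs 2·t_tx to clear all hops; remaining 20 packets each add one t_tx.
Total = (2+21-1)·t_tx + 2·t_prop = 22·0.0307263 + 2·0.0406667 = 0.7573 ms.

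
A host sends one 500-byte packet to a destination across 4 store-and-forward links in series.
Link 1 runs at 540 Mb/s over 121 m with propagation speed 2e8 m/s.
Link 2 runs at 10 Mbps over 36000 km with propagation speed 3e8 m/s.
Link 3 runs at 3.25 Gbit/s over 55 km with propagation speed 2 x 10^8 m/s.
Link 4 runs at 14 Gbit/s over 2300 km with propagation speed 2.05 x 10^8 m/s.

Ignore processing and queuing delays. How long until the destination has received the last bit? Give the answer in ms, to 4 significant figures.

131.9 ms

L = 500 × 8 = 4000 bits.
Transmission delays (L/R per hop): 0.00740741, 0.4, 0.00123077, 0.000285714 ms; sum = 0.408924 ms.
Propagation delays (d/s per hop): 0.000605, 120, 0.275, 11.2195 ms; sum = 131.495 ms.
End-to-end = 131.9 ms.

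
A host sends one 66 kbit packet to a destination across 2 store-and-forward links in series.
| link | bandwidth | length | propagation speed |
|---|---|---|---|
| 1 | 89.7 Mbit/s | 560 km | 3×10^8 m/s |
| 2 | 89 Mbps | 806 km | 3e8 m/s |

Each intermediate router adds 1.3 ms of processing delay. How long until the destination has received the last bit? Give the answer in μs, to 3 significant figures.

7330 μs

L = 66000 bits.
Transmission delays (L/R per hop): 735.786, 741.573 μs; sum = 1477.36 μs.
Propagation delays (d/s per hop): 1866.67, 2686.67 μs; sum = 4553.33 μs.
Processing at 1 router(s): 1 × 1.3 ms = 1300 μs.
End-to-end = 7330 μs.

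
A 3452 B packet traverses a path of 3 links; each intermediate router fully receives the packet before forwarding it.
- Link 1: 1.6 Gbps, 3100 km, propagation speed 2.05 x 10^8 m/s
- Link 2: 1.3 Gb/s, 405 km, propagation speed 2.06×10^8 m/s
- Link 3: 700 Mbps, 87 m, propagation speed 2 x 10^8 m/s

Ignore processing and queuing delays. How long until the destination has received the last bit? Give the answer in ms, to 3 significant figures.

L = 3452 × 8 = 27616 bits.
Transmission delays (L/R per hop): 0.01726, 0.0212431, 0.0394514 ms; sum = 0.0779545 ms.
Propagation delays (d/s per hop): 15.122, 1.96602, 0.000435 ms; sum = 17.0884 ms.
End-to-end = 17.2 ms.

17.2 ms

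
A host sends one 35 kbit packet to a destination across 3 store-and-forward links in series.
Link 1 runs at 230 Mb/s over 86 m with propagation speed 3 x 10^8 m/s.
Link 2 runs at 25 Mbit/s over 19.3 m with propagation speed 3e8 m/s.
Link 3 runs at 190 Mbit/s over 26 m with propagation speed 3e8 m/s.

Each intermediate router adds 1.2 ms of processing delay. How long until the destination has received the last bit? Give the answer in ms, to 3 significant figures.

L = 35000 bits.
Transmission delays (L/R per hop): 0.152174, 1.4, 0.184211 ms; sum = 1.73638 ms.
Propagation delays (d/s per hop): 0.000286667, 6.43333e-05, 8.66667e-05 ms; sum = 0.000437667 ms.
Processing at 2 router(s): 2 × 1.2 ms = 2.4 ms.
End-to-end = 4.14 ms.

4.14 ms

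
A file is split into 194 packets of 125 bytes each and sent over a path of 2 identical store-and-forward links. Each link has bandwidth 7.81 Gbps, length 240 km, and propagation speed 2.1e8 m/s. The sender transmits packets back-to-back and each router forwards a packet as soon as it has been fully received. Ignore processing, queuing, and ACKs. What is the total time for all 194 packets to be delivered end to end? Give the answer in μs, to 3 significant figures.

2310 μs

Per-hop transmission t_tx = L/R = 1000/7810000000 = 0.128041 μs.
Per-hop propagation t_prop = 240000/210000000 = 1142.86 μs.
Pipeline fill: first packet needs 2·t_tx to clear all hops; remaining 193 packets each add one t_tx.
Total = (2+194-1)·t_tx + 2·t_prop = 195·0.128041 + 2·1142.86 = 2310 μs.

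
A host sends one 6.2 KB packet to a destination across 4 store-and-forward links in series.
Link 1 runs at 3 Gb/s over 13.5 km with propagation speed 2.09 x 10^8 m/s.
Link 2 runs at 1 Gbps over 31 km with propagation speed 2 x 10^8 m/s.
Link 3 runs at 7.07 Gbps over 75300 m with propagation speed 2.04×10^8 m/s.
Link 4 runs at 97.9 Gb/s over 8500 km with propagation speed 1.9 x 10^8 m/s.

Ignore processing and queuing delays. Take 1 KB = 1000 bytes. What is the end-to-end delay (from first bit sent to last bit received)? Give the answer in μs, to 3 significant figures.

L = 49600 bits.
Transmission delays (L/R per hop): 16.5333, 49.6, 7.01556, 0.506639 μs; sum = 73.6555 μs.
Propagation delays (d/s per hop): 64.5933, 155, 369.118, 44736.8 μs; sum = 45325.6 μs.
End-to-end = 45400 μs.

45400 μs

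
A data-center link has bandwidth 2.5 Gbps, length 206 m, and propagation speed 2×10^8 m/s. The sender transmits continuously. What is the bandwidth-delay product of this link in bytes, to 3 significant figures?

322 bytes

Propagation delay = 206 / 200000000 = 1.03e-06 s.
BDP = R × t_prop = 2500000000 × 1.03e-06 = 2575 bits.
In bytes: 2575/8 = 322 bytes.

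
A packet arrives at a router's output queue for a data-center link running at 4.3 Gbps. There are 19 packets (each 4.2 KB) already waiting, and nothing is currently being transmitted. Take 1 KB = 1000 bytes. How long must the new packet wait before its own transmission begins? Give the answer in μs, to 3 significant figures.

Each queued packet: L/R = 33600/4300000000 = 7.81395 μs.
19 queued → 148.465 μs.
Queuing delay = 148 μs.

148 μs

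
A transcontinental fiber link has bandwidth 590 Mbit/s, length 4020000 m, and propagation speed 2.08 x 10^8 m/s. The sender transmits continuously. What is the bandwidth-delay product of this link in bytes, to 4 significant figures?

Propagation delay = 4020000 / 208000000 = 0.0193269 s.
BDP = R × t_prop = 590000000 × 0.0193269 = 11402900 bits.
In bytes: 11402900/8 = 1425000 bytes.

1425000 bytes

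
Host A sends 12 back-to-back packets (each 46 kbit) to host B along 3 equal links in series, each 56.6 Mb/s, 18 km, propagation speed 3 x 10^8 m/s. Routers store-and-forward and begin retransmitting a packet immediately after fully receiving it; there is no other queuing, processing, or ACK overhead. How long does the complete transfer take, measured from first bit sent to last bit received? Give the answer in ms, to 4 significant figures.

Per-hop transmission t_tx = L/R = 46000/56600000 = 0.812721 ms.
Per-hop propagation t_prop = 18000/300000000 = 0.06 ms.
Pipeline fill: first packet needs 3·t_tx to clear all hops; remaining 11 packets each add one t_tx.
Total = (3+12-1)·t_tx + 3·t_prop = 14·0.812721 + 3·0.06 = 11.56 ms.

11.56 ms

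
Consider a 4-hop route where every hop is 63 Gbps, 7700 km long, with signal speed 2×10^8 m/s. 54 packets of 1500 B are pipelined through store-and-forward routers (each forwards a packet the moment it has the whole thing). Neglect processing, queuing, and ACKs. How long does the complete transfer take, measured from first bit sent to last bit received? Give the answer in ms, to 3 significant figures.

Per-hop transmission t_tx = L/R = 12000/63000000000 = 0.000190476 ms.
Per-hop propagation t_prop = 7700000/200000000 = 38.5 ms.
Pipeline fill: first packet needs 4·t_tx to clear all hops; remaining 53 packets each add one t_tx.
Total = (4+54-1)·t_tx + 4·t_prop = 57·0.000190476 + 4·38.5 = 154 ms.

154 ms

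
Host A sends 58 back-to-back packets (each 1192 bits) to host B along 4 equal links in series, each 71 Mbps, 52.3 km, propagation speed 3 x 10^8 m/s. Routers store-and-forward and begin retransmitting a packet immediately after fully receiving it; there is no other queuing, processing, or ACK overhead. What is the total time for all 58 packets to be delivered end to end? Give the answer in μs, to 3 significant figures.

Per-hop transmission t_tx = L/R = 1192/71000000 = 16.7887 μs.
Per-hop propagation t_prop = 52300/300000000 = 174.333 μs.
Pipeline fill: first packet needs 4·t_tx to clear all hops; remaining 57 packets each add one t_tx.
Total = (4+58-1)·t_tx + 4·t_prop = 61·16.7887 + 4·174.333 = 1720 μs.

1720 μs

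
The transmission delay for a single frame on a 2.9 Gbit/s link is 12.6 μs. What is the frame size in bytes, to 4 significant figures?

L = R × t_tx = 2900000000 b/s × 1.26e-05 s = 36540 bits.
In bytes: 36540 / 8 = 4568 bytes.

4568 bytes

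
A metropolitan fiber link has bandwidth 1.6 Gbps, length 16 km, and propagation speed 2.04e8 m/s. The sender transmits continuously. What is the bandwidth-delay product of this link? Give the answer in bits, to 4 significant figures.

Propagation delay = 16000 / 204000000 = 7.84314e-05 s.
BDP = R × t_prop = 1600000000 × 7.84314e-05 = 125490 bits.

125500 bits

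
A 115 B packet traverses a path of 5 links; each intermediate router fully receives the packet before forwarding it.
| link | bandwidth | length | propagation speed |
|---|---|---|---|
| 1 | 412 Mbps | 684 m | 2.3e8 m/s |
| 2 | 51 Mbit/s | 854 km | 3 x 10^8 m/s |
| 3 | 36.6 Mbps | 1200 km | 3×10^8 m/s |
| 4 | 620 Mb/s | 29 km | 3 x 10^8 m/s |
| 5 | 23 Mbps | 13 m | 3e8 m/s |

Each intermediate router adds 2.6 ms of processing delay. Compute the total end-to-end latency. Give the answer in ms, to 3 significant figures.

17.4 ms

L = 115 × 8 = 920 bits.
Transmission delays (L/R per hop): 0.00223301, 0.0180392, 0.0251366, 0.00148387, 0.04 ms; sum = 0.0868927 ms.
Propagation delays (d/s per hop): 0.00297391, 2.84667, 4, 0.0966667, 4.33333e-05 ms; sum = 6.94635 ms.
Processing at 4 router(s): 4 × 2.6 ms = 10.4 ms.
End-to-end = 17.4 ms.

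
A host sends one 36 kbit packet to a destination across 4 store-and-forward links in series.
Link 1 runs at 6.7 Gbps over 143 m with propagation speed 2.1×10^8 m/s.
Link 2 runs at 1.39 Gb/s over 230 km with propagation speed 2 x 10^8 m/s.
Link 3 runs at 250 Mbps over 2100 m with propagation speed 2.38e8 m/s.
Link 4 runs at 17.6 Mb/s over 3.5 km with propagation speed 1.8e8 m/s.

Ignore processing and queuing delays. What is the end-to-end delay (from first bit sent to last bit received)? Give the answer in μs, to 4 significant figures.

3400 μs

L = 36000 bits.
Transmission delays (L/R per hop): 5.37313, 25.8993, 144, 2045.45 μs; sum = 2220.73 μs.
Propagation delays (d/s per hop): 0.680952, 1150, 8.82353, 19.4444 μs; sum = 1178.95 μs.
End-to-end = 3400 μs.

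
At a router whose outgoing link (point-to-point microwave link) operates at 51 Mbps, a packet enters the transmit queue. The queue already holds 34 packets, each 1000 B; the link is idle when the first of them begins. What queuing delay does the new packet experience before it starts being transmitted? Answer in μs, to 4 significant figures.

Each queued packet: L/R = 8000/51000000 = 156.863 μs.
34 queued → 5333.33 μs.
Queuing delay = 5333 μs.

5333 μs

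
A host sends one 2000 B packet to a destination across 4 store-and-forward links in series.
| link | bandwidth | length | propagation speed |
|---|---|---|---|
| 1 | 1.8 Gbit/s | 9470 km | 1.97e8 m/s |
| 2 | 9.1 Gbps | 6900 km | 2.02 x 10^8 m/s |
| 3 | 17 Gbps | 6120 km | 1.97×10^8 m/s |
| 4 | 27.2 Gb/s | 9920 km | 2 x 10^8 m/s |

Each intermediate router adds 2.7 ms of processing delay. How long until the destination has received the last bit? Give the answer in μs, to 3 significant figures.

171000 μs

L = 2000 × 8 = 16000 bits.
Transmission delays (L/R per hop): 8.88889, 1.75824, 0.941176, 0.588235 μs; sum = 12.1765 μs.
Propagation delays (d/s per hop): 48071.1, 34158.4, 31066, 49600 μs; sum = 162895 μs.
Processing at 3 router(s): 3 × 2.7 ms = 8100 μs.
End-to-end = 171000 μs.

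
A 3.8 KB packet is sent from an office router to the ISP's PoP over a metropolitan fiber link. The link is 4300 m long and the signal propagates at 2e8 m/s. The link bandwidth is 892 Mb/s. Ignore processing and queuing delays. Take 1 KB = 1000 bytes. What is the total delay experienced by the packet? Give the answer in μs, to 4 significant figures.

L = 30400 bits.
Transmission delay = L/R = 30400 / 892000000 = 34.0807 μs.
Propagation delay = d/s = 4300 m / 200000000 m/s = 21.5 μs.
Total = 55.58 μs.

55.58 μs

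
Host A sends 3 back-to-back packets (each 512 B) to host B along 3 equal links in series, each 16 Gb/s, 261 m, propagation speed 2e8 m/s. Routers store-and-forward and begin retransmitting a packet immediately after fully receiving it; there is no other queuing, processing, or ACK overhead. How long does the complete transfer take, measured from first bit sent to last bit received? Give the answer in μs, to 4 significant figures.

5.195 μs

Per-hop transmission t_tx = L/R = 4096/16000000000 = 0.256 μs.
Per-hop propagation t_prop = 261/200000000 = 1.305 μs.
Pipeline fill: first packet needs 3·t_tx to clear all hops; remaining 2 packets each add one t_tx.
Total = (3+3-1)·t_tx + 3·t_prop = 5·0.256 + 3·1.305 = 5.195 μs.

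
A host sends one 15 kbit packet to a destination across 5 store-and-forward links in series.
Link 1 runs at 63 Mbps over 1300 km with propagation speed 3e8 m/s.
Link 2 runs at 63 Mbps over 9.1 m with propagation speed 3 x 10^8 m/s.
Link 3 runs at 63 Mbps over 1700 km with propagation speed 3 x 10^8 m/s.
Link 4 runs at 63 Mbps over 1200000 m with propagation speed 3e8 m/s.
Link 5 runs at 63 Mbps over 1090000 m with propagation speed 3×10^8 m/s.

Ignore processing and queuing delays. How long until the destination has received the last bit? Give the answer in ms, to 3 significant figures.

L = 15000 bits.
Transmission delay per hop = L/R = 15000/63000000 = 0.238095 ms; 5 hops → 1.19048 ms.
Propagation delays (d/s per hop): 4.33333, 3.03333e-05, 5.66667, 4, 3.63333 ms; sum = 17.6334 ms.
End-to-end = 18.8 ms.

18.8 ms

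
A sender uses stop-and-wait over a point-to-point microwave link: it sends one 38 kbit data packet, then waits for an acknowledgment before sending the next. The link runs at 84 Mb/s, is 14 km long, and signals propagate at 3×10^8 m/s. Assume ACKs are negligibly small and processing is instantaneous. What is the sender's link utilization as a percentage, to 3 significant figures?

82.9 %

t_tx = L/R = 38000/84000000 = 0.000452381 s.
t_prop = 14000/300000000 = 4.66667e-05 s; RTT = 9.33333e-05 s.
Cycle = t_tx + RTT = 0.000545714 s.
Utilization = t_tx / cycle = 0.000452381/0.000545714 = 82.9 %.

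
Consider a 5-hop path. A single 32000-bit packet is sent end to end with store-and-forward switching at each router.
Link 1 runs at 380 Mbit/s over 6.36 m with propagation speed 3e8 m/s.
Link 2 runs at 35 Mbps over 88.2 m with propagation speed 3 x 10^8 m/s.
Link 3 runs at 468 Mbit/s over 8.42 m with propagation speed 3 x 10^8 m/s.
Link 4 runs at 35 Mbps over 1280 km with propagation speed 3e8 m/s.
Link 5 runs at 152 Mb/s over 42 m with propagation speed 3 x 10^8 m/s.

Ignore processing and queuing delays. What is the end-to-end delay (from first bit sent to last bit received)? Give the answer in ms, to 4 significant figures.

Transmission delays (L/R per hop): 0.0842105, 0.914286, 0.0683761, 0.914286, 0.210526 ms; sum = 2.19168 ms.
Propagation delays (d/s per hop): 2.12e-05, 0.000294, 2.80667e-05, 4.26667, 0.00014 ms; sum = 4.26715 ms.
End-to-end = 6.459 ms.

6.459 ms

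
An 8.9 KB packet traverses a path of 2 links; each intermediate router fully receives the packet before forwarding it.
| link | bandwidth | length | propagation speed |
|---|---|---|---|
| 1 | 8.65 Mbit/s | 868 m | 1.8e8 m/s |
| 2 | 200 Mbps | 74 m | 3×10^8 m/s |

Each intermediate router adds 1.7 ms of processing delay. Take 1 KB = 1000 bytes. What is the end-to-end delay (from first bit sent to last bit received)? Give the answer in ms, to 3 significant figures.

L = 71200 bits.
Transmission delays (L/R per hop): 8.23121, 0.356 ms; sum = 8.58721 ms.
Propagation delays (d/s per hop): 0.00482222, 0.000246667 ms; sum = 0.00506889 ms.
Processing at 1 router(s): 1 × 1.7 ms = 1.7 ms.
End-to-end = 10.3 ms.

10.3 ms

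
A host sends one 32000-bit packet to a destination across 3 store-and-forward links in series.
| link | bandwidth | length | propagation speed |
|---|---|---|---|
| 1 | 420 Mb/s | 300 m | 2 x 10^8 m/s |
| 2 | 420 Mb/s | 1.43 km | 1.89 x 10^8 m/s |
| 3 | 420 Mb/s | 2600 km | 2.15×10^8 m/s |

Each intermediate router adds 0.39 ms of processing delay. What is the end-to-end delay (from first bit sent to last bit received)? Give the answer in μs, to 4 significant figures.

13110 μs

Transmission delay per hop = L/R = 32000/420000000 = 76.1905 μs; 3 hops → 228.571 μs.
Propagation delays (d/s per hop): 1.5, 7.56614, 12093 μs; sum = 12102.1 μs.
Processing at 2 router(s): 2 × 0.39 ms = 780 μs.
End-to-end = 13110 μs.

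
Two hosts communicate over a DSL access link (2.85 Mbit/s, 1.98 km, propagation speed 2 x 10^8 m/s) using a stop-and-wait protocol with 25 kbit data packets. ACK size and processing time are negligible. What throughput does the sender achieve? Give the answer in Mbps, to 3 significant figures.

t_tx = L/R = 25000/2850000 = 0.00877193 s.
t_prop = 1980/200000000 = 9.9e-06 s; RTT = 1.98e-05 s.
Cycle = t_tx + RTT = 0.00879173 s.
Throughput = L / cycle = 25000 / 0.00879173 = 2.84 Mbps.

2.84 Mbps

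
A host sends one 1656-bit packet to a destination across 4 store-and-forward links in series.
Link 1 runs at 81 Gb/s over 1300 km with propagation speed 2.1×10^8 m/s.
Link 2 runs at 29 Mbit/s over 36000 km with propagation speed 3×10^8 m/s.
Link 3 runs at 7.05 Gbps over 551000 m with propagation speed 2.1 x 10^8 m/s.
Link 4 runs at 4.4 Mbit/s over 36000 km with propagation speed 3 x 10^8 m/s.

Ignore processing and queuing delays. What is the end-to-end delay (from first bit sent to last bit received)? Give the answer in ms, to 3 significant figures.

249 ms

Transmission delays (L/R per hop): 2.04444e-05, 0.0571034, 0.000234894, 0.376364 ms; sum = 0.433722 ms.
Propagation delays (d/s per hop): 6.19048, 120, 2.62381, 120 ms; sum = 248.814 ms.
End-to-end = 249 ms.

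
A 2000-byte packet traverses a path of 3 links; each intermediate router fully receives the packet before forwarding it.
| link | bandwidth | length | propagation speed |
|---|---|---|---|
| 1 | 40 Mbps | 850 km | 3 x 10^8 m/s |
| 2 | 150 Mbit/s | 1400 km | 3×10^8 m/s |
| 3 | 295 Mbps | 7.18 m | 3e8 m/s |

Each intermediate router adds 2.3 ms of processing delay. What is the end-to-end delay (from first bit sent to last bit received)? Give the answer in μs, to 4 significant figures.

12660 μs

L = 2000 × 8 = 16000 bits.
Transmission delays (L/R per hop): 400, 106.667, 54.2373 μs; sum = 560.904 μs.
Propagation delays (d/s per hop): 2833.33, 4666.67, 0.0239333 μs; sum = 7500.02 μs.
Processing at 2 router(s): 2 × 2.3 ms = 4600 μs.
End-to-end = 12660 μs.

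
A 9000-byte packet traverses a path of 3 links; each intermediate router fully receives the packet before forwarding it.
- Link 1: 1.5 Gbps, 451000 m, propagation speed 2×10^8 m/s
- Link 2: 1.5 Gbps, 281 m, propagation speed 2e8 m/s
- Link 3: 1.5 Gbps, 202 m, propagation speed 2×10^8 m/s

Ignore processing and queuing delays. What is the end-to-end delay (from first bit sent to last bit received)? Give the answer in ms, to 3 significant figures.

2.40 ms

L = 9000 × 8 = 72000 bits.
Transmission delay per hop = L/R = 72000/1500000000 = 0.048 ms; 3 hops → 0.144 ms.
Propagation delays (d/s per hop): 2.255, 0.001405, 0.00101 ms; sum = 2.25742 ms.
End-to-end = 2.40 ms.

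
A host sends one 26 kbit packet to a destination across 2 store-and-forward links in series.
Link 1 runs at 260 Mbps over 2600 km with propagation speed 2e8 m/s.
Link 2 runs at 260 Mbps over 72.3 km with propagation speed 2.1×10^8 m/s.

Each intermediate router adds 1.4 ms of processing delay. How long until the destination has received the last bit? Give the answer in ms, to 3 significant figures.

14.9 ms

L = 26000 bits.
Transmission delay per hop = L/R = 26000/260000000 = 0.1 ms; 2 hops → 0.2 ms.
Propagation delays (d/s per hop): 13, 0.344286 ms; sum = 13.3443 ms.
Processing at 1 router(s): 1 × 1.4 ms = 1.4 ms.
End-to-end = 14.9 ms.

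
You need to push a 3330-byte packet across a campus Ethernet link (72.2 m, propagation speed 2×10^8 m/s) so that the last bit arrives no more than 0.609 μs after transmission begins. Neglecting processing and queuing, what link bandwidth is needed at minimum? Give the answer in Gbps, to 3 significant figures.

L = 26640 bits.
Propagation delay = 72.2 / 200000000 = 0.361 μs.
Transmission budget = 0.609 − 0.361 = 0.248 μs.
R ≥ L / t_tx = 26640 bits / 2.48e-07 s = 107 Gbps.

107 Gbps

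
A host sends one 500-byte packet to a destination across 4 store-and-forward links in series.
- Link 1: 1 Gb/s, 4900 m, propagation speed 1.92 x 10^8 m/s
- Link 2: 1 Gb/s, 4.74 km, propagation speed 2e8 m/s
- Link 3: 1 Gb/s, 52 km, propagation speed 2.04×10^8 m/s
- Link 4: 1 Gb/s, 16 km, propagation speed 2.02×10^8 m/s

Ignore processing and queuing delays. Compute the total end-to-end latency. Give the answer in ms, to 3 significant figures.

L = 500 × 8 = 4000 bits.
Transmission delay per hop = L/R = 4000/1000000000 = 0.004 ms; 4 hops → 0.016 ms.
Propagation delays (d/s per hop): 0.0255208, 0.0237, 0.254902, 0.0792079 ms; sum = 0.383331 ms.
End-to-end = 0.399 ms.

0.399 ms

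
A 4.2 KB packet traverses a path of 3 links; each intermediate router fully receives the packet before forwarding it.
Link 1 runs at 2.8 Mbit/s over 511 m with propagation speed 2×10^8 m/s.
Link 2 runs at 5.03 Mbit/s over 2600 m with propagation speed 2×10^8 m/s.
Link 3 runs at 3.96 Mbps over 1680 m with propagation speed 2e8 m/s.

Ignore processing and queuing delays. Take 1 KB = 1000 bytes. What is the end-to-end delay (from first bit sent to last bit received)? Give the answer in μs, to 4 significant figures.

27190 μs

L = 33600 bits.
Transmission delays (L/R per hop): 12000, 6679.92, 8484.85 μs; sum = 27164.8 μs.
Propagation delays (d/s per hop): 2.555, 13, 8.4 μs; sum = 23.955 μs.
End-to-end = 27190 μs.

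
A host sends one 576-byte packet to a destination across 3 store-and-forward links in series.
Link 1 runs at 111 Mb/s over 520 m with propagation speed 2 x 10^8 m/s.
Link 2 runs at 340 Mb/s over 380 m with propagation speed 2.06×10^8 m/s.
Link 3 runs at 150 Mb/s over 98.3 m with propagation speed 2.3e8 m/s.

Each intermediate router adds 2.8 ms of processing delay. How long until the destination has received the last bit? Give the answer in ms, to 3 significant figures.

L = 576 × 8 = 4608 bits.
Transmission delays (L/R per hop): 0.0415135, 0.0135529, 0.03072 ms; sum = 0.0857865 ms.
Propagation delays (d/s per hop): 0.0026, 0.00184466, 0.000427391 ms; sum = 0.00487205 ms.
Processing at 2 router(s): 2 × 2.8 ms = 5.6 ms.
End-to-end = 5.69 ms.

5.69 ms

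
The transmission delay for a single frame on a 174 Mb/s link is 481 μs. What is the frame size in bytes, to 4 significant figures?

L = R × t_tx = 174000000 b/s × 0.000481 s = 83694 bits.
In bytes: 83694 / 8 = 10460 bytes.

10460 bytes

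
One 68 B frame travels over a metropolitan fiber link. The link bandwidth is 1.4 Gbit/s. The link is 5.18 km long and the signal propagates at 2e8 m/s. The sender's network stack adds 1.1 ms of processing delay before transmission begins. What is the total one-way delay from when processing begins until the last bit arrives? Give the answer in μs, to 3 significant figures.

L = 68 × 8 = 544 bits.
Transmission delay = L/R = 544 / 1400000000 = 0.388571 μs.
Propagation delay = d/s = 5180 m / 200000000 m/s = 25.9 μs.
Plus processing delay 1.1 ms = 1100 μs.
Total = 1130 μs.

1130 μs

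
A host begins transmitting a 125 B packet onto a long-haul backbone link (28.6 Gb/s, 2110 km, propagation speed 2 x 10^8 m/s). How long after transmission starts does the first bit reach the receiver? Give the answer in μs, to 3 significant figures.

10600 μs

First bit experiences only propagation delay: d/s = 2110000/200000000 = 10600 μs.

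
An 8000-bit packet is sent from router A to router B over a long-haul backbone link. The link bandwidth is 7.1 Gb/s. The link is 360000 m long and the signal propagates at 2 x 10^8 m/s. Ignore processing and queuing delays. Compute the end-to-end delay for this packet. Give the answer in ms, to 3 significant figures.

1.80 ms

Transmission delay = L/R = 8000 / 7100000000 = 0.00112676 ms.
Propagation delay = d/s = 360000 m / 200000000 m/s = 1.8 ms.
Total = 1.80 ms.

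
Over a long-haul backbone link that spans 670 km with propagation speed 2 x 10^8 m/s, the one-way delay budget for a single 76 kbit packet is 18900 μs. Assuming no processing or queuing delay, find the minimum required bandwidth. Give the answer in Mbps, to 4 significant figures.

Propagation delay = 670000 / 200000000 = 3350 μs.
Transmission budget = 18900 − 3350 = 15550 μs.
R ≥ L / t_tx = 76000 bits / 0.01555 s = 4.887 Mbps.

4.887 Mbps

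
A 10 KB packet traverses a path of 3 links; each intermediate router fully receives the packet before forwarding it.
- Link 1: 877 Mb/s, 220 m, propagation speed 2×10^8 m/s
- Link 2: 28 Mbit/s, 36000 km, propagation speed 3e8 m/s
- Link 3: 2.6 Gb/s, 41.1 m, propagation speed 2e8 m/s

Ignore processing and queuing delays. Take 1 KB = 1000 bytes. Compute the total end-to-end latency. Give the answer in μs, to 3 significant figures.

123000 μs

L = 80000 bits.
Transmission delays (L/R per hop): 91.2201, 2857.14, 30.7692 μs; sum = 2979.13 μs.
Propagation delays (d/s per hop): 1.1, 120000, 0.2055 μs; sum = 120001 μs.
End-to-end = 123000 μs.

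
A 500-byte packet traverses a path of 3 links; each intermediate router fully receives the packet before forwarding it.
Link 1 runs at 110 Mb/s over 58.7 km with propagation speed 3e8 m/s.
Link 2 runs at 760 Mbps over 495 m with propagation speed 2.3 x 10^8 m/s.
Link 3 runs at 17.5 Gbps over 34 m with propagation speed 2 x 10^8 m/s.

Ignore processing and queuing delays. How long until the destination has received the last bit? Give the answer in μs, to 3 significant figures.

L = 500 × 8 = 4000 bits.
Transmission delays (L/R per hop): 36.3636, 5.26316, 0.228571 μs; sum = 41.8554 μs.
Propagation delays (d/s per hop): 195.667, 2.15217, 0.17 μs; sum = 197.989 μs.
End-to-end = 240 μs.

240 μs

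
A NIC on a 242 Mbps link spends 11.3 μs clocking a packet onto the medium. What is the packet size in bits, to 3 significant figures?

L = R × t_tx = 242000000 b/s × 1.13e-05 s = 2734.6 bits.

2730 bits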